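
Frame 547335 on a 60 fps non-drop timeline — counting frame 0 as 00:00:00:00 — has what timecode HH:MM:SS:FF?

02:32:02:15

547335 ÷ 60 = 9122 full seconds, remainder 15 frames.
9122 s = 2 h 32 min 2 s.
Timecode: 02:32:02:15.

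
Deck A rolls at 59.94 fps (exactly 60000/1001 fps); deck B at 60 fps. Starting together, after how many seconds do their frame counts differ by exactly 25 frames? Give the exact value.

The gap grows by |60 − 60000/1001| = 60/1001 frames per second.
Time for a 25-frame gap: 25 ÷ (60/1001) = 5005/12 s.

5005/12 seconds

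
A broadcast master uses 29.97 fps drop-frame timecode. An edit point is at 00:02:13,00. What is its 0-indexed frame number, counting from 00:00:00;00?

Complete 10-minute blocks: 0, each 17982 frames → 0.
Remaining 2 whole minutes in the current block: 1800 + 1 × 1798 = 3598 frames.
Within the current minute: 13 × 30 + 0 − 2 = 388 (labels ;00/;01 skipped at this minute). Total = 0 + 3598 + 388 = 3986.

3986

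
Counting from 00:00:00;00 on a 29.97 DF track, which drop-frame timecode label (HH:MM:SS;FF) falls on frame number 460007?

Ten DF minutes hold 17982 frames, so frame 460007 lies in block 25 (frames 449550–467531) with 10457 frames into that block.
The block's first minute is 1800 frames and the rest 1798 each; 10457 frames reaches minute 5, so 25 × 18 + 5 × 2 = 460 labels have been skipped so far.
Adding those back, label number 460007 + 460 = 460467 at 30 labels/s is 15348 s + 27 f = 4 h 15 min 48 s frame 27, i.e. 04:15:48;27.

04:15:48;27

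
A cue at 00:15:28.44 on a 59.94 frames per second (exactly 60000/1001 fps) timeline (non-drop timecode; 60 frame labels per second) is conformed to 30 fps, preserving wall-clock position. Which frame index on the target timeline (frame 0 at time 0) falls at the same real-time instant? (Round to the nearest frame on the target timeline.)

frame 27890

Source frame index: (0×3600 + 15×60 + 28) × 60 + 44 = 55724.
Real time: 55724 / (60000/1001) = 13944931/15000 s.
Target frame: (13944931/15000) × (30) = 13944931/500 ≈ 27889.862 → 27890.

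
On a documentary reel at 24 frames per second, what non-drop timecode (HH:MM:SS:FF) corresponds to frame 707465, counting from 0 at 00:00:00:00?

08:11:17:17

707465 ÷ 24 = 29477 full seconds, remainder 17 frames.
29477 s = 8 h 11 min 17 s.
Timecode: 08:11:17:17.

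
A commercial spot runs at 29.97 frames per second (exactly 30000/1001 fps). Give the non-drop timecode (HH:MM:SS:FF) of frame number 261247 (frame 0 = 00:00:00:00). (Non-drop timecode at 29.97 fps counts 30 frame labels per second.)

261247 ÷ 30 = 8708 full seconds, remainder 7 frames.
8708 s = 2 h 25 min 8 s.
Timecode: 02:25:08:07.

02:25:08:07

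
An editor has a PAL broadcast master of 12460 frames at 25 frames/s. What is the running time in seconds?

Running time = 12460 / (25) = 498.4 s.

498.4 seconds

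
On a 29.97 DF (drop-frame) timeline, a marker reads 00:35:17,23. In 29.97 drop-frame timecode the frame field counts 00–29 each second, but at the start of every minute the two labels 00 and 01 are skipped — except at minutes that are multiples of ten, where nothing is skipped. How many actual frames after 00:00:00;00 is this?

63469

Complete 10-minute blocks: 3, each 17982 frames → 53946.
Remaining 5 whole minutes in the current block: 1800 + 4 × 1798 = 8992 frames.
Within the current minute: 17 × 30 + 23 − 2 = 531 (labels ;00/;01 skipped at this minute). Total = 53946 + 8992 + 531 = 63469.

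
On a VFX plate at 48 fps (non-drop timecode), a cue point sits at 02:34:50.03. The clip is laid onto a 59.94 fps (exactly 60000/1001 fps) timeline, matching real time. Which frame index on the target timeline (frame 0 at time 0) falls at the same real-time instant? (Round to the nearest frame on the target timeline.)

Source frame index: (2×3600 + 34×60 + 50) × 48 + 3 = 445923.
Real time: 445923 / (48) = 148641/16 s.
Target frame: (148641/16) × (60000/1001) = 557403750/1001 ≈ 556846.903 → 556847.

frame 556847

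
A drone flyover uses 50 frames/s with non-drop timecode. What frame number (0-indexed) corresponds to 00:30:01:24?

Total seconds to the label: (0 × 3600 + 30 × 60 + 1) = 1801.
Frame index = 1801 × 50 + 24 = 90074.

90074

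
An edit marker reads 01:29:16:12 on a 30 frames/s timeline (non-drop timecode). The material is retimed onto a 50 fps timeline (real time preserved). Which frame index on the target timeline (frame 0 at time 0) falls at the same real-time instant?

frame 267820

Source frame index: (1×3600 + 29×60 + 16) × 30 + 12 = 160692.
Real time: 160692 / (30) = 26782/5 s.
Target frame: (26782/5) × (50) = 267820.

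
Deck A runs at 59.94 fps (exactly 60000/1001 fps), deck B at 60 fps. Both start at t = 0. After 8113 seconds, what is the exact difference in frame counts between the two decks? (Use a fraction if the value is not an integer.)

69540/143 frames

A emits 60000/1001 × 8113 = 69540000/143 frames; B emits 60 × 8113 = 486780.
Difference = 69540/143 frames (≈ 486.2937); B is ahead of A.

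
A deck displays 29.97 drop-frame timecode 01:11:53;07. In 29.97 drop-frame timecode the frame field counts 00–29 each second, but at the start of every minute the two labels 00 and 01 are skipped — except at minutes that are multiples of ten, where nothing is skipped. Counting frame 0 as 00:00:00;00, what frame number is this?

129269

As if non-drop at 30 labels/s: (1 × 3600 + 11 × 60 + 53) × 30 + 7 = 129397.
Minute boundaries passed: 71; those not divisible by 10: 71 − 7 = 64; dropped labels = 2 × 64 = 128.
Actual frame index = 129397 − 128 = 129269.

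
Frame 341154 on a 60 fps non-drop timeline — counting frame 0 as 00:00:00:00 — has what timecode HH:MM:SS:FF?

01:34:45:54

341154 ÷ 60 = 5685 full seconds, remainder 54 frames.
5685 s = 1 h 34 min 45 s.
Timecode: 01:34:45:54.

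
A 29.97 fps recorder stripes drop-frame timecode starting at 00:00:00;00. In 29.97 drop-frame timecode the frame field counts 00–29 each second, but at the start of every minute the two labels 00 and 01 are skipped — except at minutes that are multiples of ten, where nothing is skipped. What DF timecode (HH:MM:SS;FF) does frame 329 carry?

Ten DF minutes hold 17982 frames, so frame 329 lies in block 0 (frames 0–17981) with 329 frames into that block.
The block's first minute is 1800 frames and the rest 1798 each; 329 frames reaches minute 0, so 0 × 18 + 0 × 2 = 0 labels have been skipped so far.
Adding those back, label number 329 + 0 = 329 at 30 labels/s is 10 s + 29 f = 0 h 0 min 10 s frame 29, i.e. 00:00:10;29.

00:00:10;29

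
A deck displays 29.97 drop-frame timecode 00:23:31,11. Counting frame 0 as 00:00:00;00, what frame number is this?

Complete 10-minute blocks: 2, each 17982 frames → 35964.
Remaining 3 whole minutes in the current block: 1800 + 2 × 1798 = 5396 frames.
Within the current minute: 31 × 30 + 11 − 2 = 939 (labels ;00/;01 skipped at this minute). Total = 35964 + 5396 + 939 = 42299.

42299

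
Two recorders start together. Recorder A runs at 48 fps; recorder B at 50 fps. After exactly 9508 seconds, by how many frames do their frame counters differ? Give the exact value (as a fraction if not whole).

19016 frames

A emits 48 × 9508 = 456384 frames; B emits 50 × 9508 = 475400.
Difference = 19016 frames; B is ahead of A.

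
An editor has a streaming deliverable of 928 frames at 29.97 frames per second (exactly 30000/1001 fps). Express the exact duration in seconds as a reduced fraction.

58058/1875 seconds

Running time = 928 ÷ (30000/1001) = 928 × 1001/30000 = 58058/1875 s.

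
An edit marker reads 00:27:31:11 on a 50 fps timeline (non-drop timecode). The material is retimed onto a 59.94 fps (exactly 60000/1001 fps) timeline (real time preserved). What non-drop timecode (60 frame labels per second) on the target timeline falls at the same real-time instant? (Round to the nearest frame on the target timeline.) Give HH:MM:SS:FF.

00:27:29:34

Source frame index: (0×3600 + 27×60 + 31) × 50 + 11 = 82561.
Real time: 82561 / (50) = 82561/50 s.
Target frame: (82561/50) × (60000/1001) = 99073200/1001 ≈ 98974.226 → 98974.
At 60 labels/s: frame 98974 → 00:27:29:34.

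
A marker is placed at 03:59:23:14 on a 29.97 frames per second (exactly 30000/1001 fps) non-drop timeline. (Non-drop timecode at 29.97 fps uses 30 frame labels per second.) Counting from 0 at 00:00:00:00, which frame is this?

Total seconds to the label: (3 × 3600 + 59 × 60 + 23) = 14363.
Frame index = 14363 × 30 + 14 = 430904.

430904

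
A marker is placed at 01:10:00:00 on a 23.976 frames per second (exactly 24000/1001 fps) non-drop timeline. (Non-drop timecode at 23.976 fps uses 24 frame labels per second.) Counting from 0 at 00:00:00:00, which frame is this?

Total seconds to the label: (1 × 3600 + 10 × 60 + 0) = 4200.
Frame index = 4200 × 24 + 0 = 100800.

100800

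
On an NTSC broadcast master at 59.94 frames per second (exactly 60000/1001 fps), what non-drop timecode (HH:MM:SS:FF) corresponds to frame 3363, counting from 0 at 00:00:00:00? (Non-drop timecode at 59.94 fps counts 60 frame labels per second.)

00:00:56:03

3363 ÷ 60 = 56 full seconds, remainder 3 frames.
56 s = 0 h 0 min 56 s.
Timecode: 00:00:56:03.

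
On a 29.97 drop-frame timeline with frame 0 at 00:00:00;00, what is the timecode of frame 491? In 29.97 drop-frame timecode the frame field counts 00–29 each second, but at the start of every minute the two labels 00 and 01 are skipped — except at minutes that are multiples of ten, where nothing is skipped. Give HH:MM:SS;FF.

Ten DF minutes hold 17982 frames, so frame 491 lies in block 0 (frames 0–17981) with 491 frames into that block.
The block's first minute is 1800 frames and the rest 1798 each; 491 frames reaches minute 0, so 0 × 18 + 0 × 2 = 0 labels have been skipped so far.
Adding those back, label number 491 + 0 = 491 at 30 labels/s is 16 s + 11 f = 0 h 0 min 16 s frame 11, i.e. 00:00:16;11.

00:00:16;11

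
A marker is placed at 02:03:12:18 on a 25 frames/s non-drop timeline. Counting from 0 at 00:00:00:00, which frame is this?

Total seconds to the label: (2 × 3600 + 3 × 60 + 12) = 7392.
Frame index = 7392 × 25 + 18 = 184818.

184818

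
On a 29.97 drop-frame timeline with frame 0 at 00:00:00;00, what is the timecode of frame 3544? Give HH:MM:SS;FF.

Ten DF minutes hold 17982 frames, so frame 3544 lies in block 0 (frames 0–17981) with 3544 frames into that block.
The block's first minute is 1800 frames and the rest 1798 each; 3544 frames reaches minute 1, so 0 × 18 + 1 × 2 = 2 labels have been skipped so far.
Adding those back, label number 3544 + 2 = 3546 at 30 labels/s is 118 s + 6 f = 0 h 1 min 58 s frame 6, i.e. 00:01:58;06.

00:01:58;06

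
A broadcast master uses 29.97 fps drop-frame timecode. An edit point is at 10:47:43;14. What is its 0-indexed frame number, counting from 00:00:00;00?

1164738

Complete 10-minute blocks: 64, each 17982 frames → 1150848.
Remaining 7 whole minutes in the current block: 1800 + 6 × 1798 = 12588 frames.
Within the current minute: 43 × 30 + 14 − 2 = 1302 (labels ;00/;01 skipped at this minute). Total = 1150848 + 12588 + 1302 = 1164738.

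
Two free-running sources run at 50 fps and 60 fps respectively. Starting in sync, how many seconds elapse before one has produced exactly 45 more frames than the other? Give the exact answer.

4.5 seconds

The gap grows by |60 − 50| = 10 frames per second.
Time for a 45-frame gap: 45 ÷ (10) = 4.5 s.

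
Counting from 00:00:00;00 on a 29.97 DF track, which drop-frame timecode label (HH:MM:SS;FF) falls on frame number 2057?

Each 10-minute DF block holds 10 × 60 × 30 − 9 × 2 = 17982 frames. 2057 ÷ 17982 → 0 full blocks, remainder 2057.
Within the partial block the first minute is 1800 frames and each further minute 1798, so 1 further minute boundary passed. Total skipped labels = 18 × 0 + 2 × 1 = 2.
Non-drop label index = 2057 + 2 = 2059; at 30 labels/s that is 00:01:08:19, i.e. DF 00:01:08;19.

00:01:08;19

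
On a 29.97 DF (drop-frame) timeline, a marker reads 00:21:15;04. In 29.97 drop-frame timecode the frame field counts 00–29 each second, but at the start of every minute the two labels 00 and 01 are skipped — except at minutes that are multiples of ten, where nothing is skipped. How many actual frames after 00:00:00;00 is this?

As if non-drop at 30 labels/s: (0 × 3600 + 21 × 60 + 15) × 30 + 4 = 38254.
Minute boundaries passed: 21; those not divisible by 10: 21 − 2 = 19; dropped labels = 2 × 19 = 38.
Actual frame index = 38254 − 38 = 38216.

38216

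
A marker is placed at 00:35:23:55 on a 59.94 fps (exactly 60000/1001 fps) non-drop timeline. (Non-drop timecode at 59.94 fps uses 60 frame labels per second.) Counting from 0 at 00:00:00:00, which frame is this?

frame 127435

Total seconds to the label: (0 × 3600 + 35 × 60 + 23) = 2123.
Frame index = 2123 × 60 + 55 = 127435.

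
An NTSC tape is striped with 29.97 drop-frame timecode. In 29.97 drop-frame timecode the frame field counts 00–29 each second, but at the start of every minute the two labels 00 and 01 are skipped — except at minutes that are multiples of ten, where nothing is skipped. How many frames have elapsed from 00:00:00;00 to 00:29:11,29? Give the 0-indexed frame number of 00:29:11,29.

As if non-drop at 30 labels/s: (0 × 3600 + 29 × 60 + 11) × 30 + 29 = 52559.
Minute boundaries passed: 29; those not divisible by 10: 29 − 2 = 27; dropped labels = 2 × 27 = 54.
Actual frame index = 52559 − 54 = 52505.

52505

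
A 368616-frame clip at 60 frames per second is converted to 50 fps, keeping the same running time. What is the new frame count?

Target frames = source frames × (target rate / source rate) = 368616 × (50)/(60) = 368616 × 5/6 = 307180.

307180 frames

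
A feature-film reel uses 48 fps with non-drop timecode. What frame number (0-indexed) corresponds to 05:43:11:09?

Total seconds to the label: (5 × 3600 + 43 × 60 + 11) = 20591.
Frame index = 20591 × 48 + 9 = 988377.

frame 988377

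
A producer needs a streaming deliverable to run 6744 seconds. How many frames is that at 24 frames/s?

Frames = 6744 × 24 = 161856.

161856 frames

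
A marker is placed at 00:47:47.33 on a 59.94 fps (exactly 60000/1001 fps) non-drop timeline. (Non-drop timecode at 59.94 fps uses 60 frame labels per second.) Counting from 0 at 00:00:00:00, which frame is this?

172053

Total seconds to the label: (0 × 3600 + 47 × 60 + 47) = 2867.
Frame index = 2867 × 60 + 33 = 172053.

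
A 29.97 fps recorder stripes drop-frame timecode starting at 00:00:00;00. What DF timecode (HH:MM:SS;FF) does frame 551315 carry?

05:06:35;17

Ten DF minutes hold 17982 frames, so frame 551315 lies in block 30 (frames 539460–557441) with 11855 frames into that block.
The block's first minute is 1800 frames and the rest 1798 each; 11855 frames reaches minute 6, so 30 × 18 + 6 × 2 = 552 labels have been skipped so far.
Adding those back, label number 551315 + 552 = 551867 at 30 labels/s is 18395 s + 17 f = 5 h 6 min 35 s frame 17, i.e. 05:06:35;17.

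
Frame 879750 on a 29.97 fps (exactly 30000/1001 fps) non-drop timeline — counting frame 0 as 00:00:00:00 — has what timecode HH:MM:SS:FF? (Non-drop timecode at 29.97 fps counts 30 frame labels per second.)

08:08:45:00

879750 ÷ 30 = 29325 full seconds, remainder 0 frames.
29325 s = 8 h 8 min 45 s.
Timecode: 08:08:45:00.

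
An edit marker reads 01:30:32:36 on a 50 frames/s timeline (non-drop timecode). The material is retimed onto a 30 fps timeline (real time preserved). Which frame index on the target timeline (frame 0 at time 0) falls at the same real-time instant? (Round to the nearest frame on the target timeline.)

Source frame index: (1×3600 + 30×60 + 32) × 50 + 36 = 271636.
Real time: 271636 / (50) = 135818/25 s.
Target frame: (135818/25) × (30) = 814908/5 ≈ 162981.600 → 162982.

frame 162982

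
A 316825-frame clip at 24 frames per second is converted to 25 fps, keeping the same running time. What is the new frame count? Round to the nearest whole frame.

330026 frames

Frames at target rate = 316825 × (25) / (24) = 7920625/24 ≈ 330026.042.
Nearest whole frame: 330026.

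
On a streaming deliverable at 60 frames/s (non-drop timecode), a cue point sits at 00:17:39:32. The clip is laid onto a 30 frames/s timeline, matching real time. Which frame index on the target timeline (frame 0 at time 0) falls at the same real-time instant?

frame 31786

Source frame index: (0×3600 + 17×60 + 39) × 60 + 32 = 63572.
Real time: 63572 / (60) = 15893/15 s.
Target frame: (15893/15) × (30) = 31786.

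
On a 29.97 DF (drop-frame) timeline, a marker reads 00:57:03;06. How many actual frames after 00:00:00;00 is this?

Complete 10-minute blocks: 5, each 17982 frames → 89910.
Remaining 7 whole minutes in the current block: 1800 + 6 × 1798 = 12588 frames.
Within the current minute: 3 × 30 + 6 − 2 = 94 (labels ;00/;01 skipped at this minute). Total = 89910 + 12588 + 94 = 102592.

102592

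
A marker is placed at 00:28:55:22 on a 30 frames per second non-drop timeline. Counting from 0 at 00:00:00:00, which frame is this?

52072

Total seconds to the label: (0 × 3600 + 28 × 60 + 55) = 1735.
Frame index = 1735 × 30 + 22 = 52072.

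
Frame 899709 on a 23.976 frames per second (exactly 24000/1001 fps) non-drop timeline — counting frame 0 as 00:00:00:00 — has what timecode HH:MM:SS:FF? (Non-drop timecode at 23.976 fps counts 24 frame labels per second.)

10:24:47:21

899709 ÷ 24 = 37487 full seconds, remainder 21 frames.
37487 s = 10 h 24 min 47 s.
Timecode: 10:24:47:21.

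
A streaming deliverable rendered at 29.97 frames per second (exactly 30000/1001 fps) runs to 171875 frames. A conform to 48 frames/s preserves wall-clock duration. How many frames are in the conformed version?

Target frames = source frames × (target rate / source rate) = 171875 × (48)/(30000/1001) = 171875 × 1001/625 = 275275.

275275 frames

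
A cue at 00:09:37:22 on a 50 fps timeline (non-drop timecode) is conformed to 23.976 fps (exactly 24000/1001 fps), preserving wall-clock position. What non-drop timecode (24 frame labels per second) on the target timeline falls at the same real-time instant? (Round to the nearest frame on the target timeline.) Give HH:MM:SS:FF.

Source frame index: (0×3600 + 9×60 + 37) × 50 + 22 = 28872.
Real time: 28872 / (50) = 14436/25 s.
Target frame: (14436/25) × (24000/1001) = 13858560/1001 ≈ 13844.715 → 13845.
At 24 labels/s: frame 13845 → 00:09:36:21.

00:09:36:21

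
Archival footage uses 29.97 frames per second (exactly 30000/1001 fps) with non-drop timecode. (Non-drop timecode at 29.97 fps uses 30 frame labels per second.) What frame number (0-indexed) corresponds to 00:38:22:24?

Total seconds to the label: (0 × 3600 + 38 × 60 + 22) = 2302.
Frame index = 2302 × 30 + 24 = 69084.

frame 69084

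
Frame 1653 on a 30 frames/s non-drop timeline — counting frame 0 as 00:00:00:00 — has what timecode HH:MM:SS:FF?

00:00:55:03

1653 ÷ 30 = 55 full seconds, remainder 3 frames.
55 s = 0 h 0 min 55 s.
Timecode: 00:00:55:03.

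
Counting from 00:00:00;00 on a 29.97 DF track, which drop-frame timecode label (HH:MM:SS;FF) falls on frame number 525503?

04:52:14;09

Each 10-minute DF block holds 10 × 60 × 30 − 9 × 2 = 17982 frames. 525503 ÷ 17982 → 29 full blocks, remainder 4025.
Within the partial block the first minute is 1800 frames and each further minute 1798, so 2 further minute boundaries passed. Total skipped labels = 18 × 29 + 2 × 2 = 526.
Non-drop label index = 525503 + 526 = 526029; at 30 labels/s that is 04:52:14:09, i.e. DF 04:52:14;09.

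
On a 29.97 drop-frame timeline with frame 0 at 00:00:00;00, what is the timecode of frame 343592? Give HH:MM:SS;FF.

Ten DF minutes hold 17982 frames, so frame 343592 lies in block 19 (frames 341658–359639) with 1934 frames into that block.
The block's first minute is 1800 frames and the rest 1798 each; 1934 frames reaches minute 1, so 19 × 18 + 1 × 2 = 344 labels have been skipped so far.
Adding those back, label number 343592 + 344 = 343936 at 30 labels/s is 11464 s + 16 f = 3 h 11 min 4 s frame 16, i.e. 03:11:04;16.

03:11:04;16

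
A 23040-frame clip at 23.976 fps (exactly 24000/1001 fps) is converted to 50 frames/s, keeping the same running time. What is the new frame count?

48048 frames

Target frames = source frames × (target rate / source rate) = 23040 × (50)/(24000/1001) = 23040 × 1001/480 = 48048.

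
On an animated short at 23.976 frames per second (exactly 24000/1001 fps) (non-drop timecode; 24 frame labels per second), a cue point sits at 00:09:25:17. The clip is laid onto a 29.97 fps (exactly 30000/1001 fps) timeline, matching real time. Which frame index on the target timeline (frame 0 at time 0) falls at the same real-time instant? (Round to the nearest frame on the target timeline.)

frame 16971

Source frame index: (0×3600 + 9×60 + 25) × 24 + 17 = 13577.
Real time: 13577 / (24000/1001) = 13590577/24000 s.
Target frame: (13590577/24000) × (30000/1001) = 67885/4 ≈ 16971.250 → 16971.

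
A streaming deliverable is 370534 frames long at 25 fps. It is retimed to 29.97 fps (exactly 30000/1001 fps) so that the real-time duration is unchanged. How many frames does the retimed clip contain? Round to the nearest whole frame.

444197 frames

Frames at target rate = 370534 × (30000/1001) / (25) = 444640800/1001 ≈ 444196.603.
Nearest whole frame: 444197.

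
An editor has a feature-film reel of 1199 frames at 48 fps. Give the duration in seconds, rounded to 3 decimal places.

24.979 seconds

Running time = 1199 × 1/48 = 1199/48 s ≈ 24.979 s.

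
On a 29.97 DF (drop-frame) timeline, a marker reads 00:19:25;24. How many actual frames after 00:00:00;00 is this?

Complete 10-minute blocks: 1, each 17982 frames → 17982.
Remaining 9 whole minutes in the current block: 1800 + 8 × 1798 = 16184 frames.
Within the current minute: 25 × 30 + 24 − 2 = 772 (labels ;00/;01 skipped at this minute). Total = 17982 + 16184 + 772 = 34938.

34938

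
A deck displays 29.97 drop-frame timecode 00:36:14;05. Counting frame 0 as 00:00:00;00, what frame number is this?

Complete 10-minute blocks: 3, each 17982 frames → 53946.
Remaining 6 whole minutes in the current block: 1800 + 5 × 1798 = 10790 frames.
Within the current minute: 14 × 30 + 5 − 2 = 423 (labels ;00/;01 skipped at this minute). Total = 53946 + 10790 + 423 = 65159.

65159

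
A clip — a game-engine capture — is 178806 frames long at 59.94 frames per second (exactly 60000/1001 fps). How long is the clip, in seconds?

Running time = 178806 / (60000/1001) = 2983.0801 s.

2983.0801 seconds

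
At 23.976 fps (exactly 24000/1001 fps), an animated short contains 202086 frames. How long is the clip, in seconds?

Running time = 202086 / (24000/1001) = 8428.67025 s.

8428.67025 seconds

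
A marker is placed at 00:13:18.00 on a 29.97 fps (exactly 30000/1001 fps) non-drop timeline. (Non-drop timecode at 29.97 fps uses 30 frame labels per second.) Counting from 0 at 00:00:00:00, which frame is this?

Total seconds to the label: (0 × 3600 + 13 × 60 + 18) = 798.
Frame index = 798 × 30 + 0 = 23940.

frame 23940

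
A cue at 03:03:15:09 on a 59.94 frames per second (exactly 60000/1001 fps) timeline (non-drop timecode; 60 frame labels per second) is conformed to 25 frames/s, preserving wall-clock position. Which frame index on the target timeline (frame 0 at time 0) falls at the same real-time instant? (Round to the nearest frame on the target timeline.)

Source frame index: (3×3600 + 3×60 + 15) × 60 + 9 = 659709.
Real time: 659709 / (60000/1001) = 220122903/20000 s.
Target frame: (220122903/20000) × (25) = 220122903/800 ≈ 275153.629 → 275154.

frame 275154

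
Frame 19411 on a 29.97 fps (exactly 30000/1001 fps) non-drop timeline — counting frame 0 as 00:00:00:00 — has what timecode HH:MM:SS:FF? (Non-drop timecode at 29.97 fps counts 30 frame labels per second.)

00:10:47:01

19411 ÷ 30 = 647 full seconds, remainder 1 frame.
647 s = 0 h 10 min 47 s.
Timecode: 00:10:47:01.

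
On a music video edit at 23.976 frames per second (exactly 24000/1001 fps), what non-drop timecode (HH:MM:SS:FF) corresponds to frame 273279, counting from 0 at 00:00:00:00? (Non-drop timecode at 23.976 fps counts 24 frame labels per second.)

273279 ÷ 24 = 11386 full seconds, remainder 15 frames.
11386 s = 3 h 9 min 46 s.
Timecode: 03:09:46:15.

03:09:46:15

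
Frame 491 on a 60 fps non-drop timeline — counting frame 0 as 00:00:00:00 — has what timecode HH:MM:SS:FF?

00:00:08:11

491 ÷ 60 = 8 full seconds, remainder 11 frames.
8 s = 0 h 0 min 8 s.
Timecode: 00:00:08:11.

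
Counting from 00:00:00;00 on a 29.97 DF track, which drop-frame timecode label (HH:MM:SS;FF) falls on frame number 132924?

Each 10-minute DF block holds 10 × 60 × 30 − 9 × 2 = 17982 frames. 132924 ÷ 17982 → 7 full blocks, remainder 7050.
Within the partial block the first minute is 1800 frames and each further minute 1798, so 3 further minute boundaries passed. Total skipped labels = 18 × 7 + 2 × 3 = 132.
Non-drop label index = 132924 + 132 = 133056; at 30 labels/s that is 01:13:55:06, i.e. DF 01:13:55;06.

01:13:55;06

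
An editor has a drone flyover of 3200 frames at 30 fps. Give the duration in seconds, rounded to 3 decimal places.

106.667 seconds

Running time = 3200 × 1/30 = 320/3 s ≈ 106.667 s.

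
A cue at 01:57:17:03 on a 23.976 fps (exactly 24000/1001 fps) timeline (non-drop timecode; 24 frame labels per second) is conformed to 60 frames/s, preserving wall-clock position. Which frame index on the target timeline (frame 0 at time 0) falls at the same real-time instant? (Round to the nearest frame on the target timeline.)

Source frame index: (1×3600 + 57×60 + 17) × 24 + 3 = 168891.
Real time: 168891 / (24000/1001) = 56353297/8000 s.
Target frame: (56353297/8000) × (60) = 169059891/400 ≈ 422649.727 → 422650.

frame 422650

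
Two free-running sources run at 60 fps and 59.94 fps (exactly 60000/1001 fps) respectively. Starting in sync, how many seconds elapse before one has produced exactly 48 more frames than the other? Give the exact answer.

800.8 seconds

The gap grows by |60000/1001 − 60| = 60/1001 frames per second.
Time for a 48-frame gap: 48 ÷ (60/1001) = 800.8 s.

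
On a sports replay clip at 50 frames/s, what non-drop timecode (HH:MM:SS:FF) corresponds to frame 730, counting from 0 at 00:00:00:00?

00:00:14:30

730 ÷ 50 = 14 full seconds, remainder 30 frames.
14 s = 0 h 0 min 14 s.
Timecode: 00:00:14:30.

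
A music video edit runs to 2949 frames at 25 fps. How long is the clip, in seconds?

Running time = 2949 / (25) = 117.96 s.

117.96 seconds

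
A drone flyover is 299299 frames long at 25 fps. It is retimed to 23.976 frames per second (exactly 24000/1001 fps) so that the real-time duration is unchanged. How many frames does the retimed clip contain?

Target frames = source frames × (target rate / source rate) = 299299 × (24000/1001)/(25) = 299299 × 960/1001 = 287040.

287040 frames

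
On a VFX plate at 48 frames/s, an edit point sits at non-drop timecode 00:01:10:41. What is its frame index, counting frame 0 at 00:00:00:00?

frame 3401

Total seconds to the label: (0 × 3600 + 1 × 60 + 10) = 70.
Frame index = 70 × 48 + 41 = 3401.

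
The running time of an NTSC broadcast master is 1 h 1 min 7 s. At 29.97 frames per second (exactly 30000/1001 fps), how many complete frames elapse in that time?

109900 frames

1 h 1 min 7 s = 3667 s.
Frames = 3667 × 30000/1001 = 110010000/1001 ≈ 109900.0999.
Complete frames: 109900.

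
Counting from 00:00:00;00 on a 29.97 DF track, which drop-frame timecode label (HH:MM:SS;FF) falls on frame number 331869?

03:04:33;11

Each 10-minute DF block holds 10 × 60 × 30 − 9 × 2 = 17982 frames. 331869 ÷ 17982 → 18 full blocks, remainder 8193.
Within the partial block the first minute is 1800 frames and each further minute 1798, so 4 further minute boundaries passed. Total skipped labels = 18 × 18 + 2 × 4 = 332.
Non-drop label index = 331869 + 332 = 332201; at 30 labels/s that is 03:04:33:11, i.e. DF 03:04:33;11.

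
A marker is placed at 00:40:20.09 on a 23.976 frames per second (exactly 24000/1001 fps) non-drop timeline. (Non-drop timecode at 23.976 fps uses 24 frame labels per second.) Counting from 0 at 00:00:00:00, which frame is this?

frame 58089

Total seconds to the label: (0 × 3600 + 40 × 60 + 20) = 2420.
Frame index = 2420 × 24 + 9 = 58089.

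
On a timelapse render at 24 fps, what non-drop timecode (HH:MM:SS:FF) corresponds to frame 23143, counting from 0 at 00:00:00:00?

23143 ÷ 24 = 964 full seconds, remainder 7 frames.
964 s = 0 h 16 min 4 s.
Timecode: 00:16:04:07.

00:16:04:07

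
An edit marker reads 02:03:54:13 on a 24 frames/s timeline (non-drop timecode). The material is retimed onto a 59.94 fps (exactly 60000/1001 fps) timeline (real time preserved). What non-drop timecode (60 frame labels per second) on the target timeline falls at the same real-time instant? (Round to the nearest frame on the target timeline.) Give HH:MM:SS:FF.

02:03:47:07

Source frame index: (2×3600 + 3×60 + 54) × 24 + 13 = 178429.
Real time: 178429 / (24) = 178429/24 s.
Target frame: (178429/24) × (60000/1001) = 446072500/1001 ≈ 445626.873 → 445627.
At 60 labels/s: frame 445627 → 02:03:47:07.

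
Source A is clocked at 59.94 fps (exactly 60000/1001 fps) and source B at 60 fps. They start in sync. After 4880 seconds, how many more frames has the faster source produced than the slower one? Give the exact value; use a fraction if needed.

A emits 60000/1001 × 4880 = 292800000/1001 frames; B emits 60 × 4880 = 292800.
Difference = 292800/1001 frames (≈ 292.5075); B is ahead of A.

292800/1001 frames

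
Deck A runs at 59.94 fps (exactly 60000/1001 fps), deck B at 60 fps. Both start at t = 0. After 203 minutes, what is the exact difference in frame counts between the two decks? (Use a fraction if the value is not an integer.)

104400/143 frames

203 min = 12180 s.
A emits 60000/1001 × 12180 = 104400000/143 frames; B emits 60 × 12180 = 730800.
Difference = 104400/143 frames (≈ 730.0699); B is ahead of A.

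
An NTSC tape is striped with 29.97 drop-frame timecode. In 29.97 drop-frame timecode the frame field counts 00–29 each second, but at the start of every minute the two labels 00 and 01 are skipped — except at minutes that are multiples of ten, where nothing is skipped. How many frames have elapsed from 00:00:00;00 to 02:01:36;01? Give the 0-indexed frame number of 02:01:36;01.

As if non-drop at 30 labels/s: (2 × 3600 + 1 × 60 + 36) × 30 + 1 = 218881.
Minute boundaries passed: 121; those not divisible by 10: 121 − 12 = 109; dropped labels = 2 × 109 = 218.
Actual frame index = 218881 − 218 = 218663.

218663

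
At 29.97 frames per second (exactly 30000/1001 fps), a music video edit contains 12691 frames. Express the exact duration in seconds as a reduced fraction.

Running time = 12691 ÷ (30000/1001) = 12691 × 1001/30000 = 12703691/30000 s.

12703691/30000 seconds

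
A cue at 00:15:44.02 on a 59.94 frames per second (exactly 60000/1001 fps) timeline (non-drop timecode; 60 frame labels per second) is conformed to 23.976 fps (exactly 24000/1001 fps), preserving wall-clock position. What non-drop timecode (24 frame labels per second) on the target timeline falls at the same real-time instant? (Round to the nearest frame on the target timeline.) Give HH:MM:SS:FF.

Source frame index: (0×3600 + 15×60 + 44) × 60 + 2 = 56642.
Real time: 56642 / (60000/1001) = 28349321/30000 s.
Target frame: (28349321/30000) × (24000/1001) = 113284/5 ≈ 22656.800 → 22657.
At 24 labels/s: frame 22657 → 00:15:44:01.

00:15:44:01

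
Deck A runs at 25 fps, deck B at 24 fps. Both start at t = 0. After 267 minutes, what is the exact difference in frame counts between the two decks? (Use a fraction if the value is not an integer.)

267 min = 16020 s.
A emits 25 × 16020 = 400500 frames; B emits 24 × 16020 = 384480.
Difference = 16020 frames; B is behind A.

16020 frames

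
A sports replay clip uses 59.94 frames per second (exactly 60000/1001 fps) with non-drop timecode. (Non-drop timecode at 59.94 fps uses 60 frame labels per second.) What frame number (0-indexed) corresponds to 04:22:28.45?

Total seconds to the label: (4 × 3600 + 22 × 60 + 28) = 15748.
Frame index = 15748 × 60 + 45 = 944925.

944925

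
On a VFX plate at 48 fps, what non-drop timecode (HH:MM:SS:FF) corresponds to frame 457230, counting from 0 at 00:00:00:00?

457230 ÷ 48 = 9525 full seconds, remainder 30 frames.
9525 s = 2 h 38 min 45 s.
Timecode: 02:38:45:30.

02:38:45:30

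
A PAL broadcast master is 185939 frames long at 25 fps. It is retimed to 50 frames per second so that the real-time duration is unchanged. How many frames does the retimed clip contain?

371878 frames

Frames at target rate = 185939 × (50) / (25) = 371878.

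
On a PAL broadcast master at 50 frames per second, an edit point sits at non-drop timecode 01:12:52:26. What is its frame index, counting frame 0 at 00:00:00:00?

Total seconds to the label: (1 × 3600 + 12 × 60 + 52) = 4372.
Frame index = 4372 × 50 + 26 = 218626.

218626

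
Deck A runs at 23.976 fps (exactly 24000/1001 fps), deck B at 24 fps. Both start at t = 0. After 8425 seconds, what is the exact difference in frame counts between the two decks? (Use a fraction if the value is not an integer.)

A emits 24000/1001 × 8425 = 202200000/1001 frames; B emits 24 × 8425 = 202200.
Difference = 202200/1001 frames (≈ 201.9980); B is ahead of A.

202200/1001 frames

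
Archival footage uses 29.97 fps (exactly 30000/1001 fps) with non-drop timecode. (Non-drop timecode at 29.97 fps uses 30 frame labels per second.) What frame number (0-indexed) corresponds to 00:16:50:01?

30301

Total seconds to the label: (0 × 3600 + 16 × 60 + 50) = 1010.
Frame index = 1010 × 30 + 1 = 30301.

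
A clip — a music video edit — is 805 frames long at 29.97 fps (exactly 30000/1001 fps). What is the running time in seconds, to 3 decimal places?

Running time = 805 × 1001/30000 = 161161/6000 s ≈ 26.860 s.

26.860 seconds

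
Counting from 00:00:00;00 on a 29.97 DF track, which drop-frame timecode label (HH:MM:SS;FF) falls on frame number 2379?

00:01:19;11

Ten DF minutes hold 17982 frames, so frame 2379 lies in block 0 (frames 0–17981) with 2379 frames into that block.
The block's first minute is 1800 frames and the rest 1798 each; 2379 frames reaches minute 1, so 0 × 18 + 1 × 2 = 2 labels have been skipped so far.
Adding those back, label number 2379 + 2 = 2381 at 30 labels/s is 79 s + 11 f = 0 h 1 min 19 s frame 11, i.e. 00:01:19;11.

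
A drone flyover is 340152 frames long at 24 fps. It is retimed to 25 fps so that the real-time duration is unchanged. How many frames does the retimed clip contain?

Target frames = source frames × (target rate / source rate) = 340152 × (25)/(24) = 340152 × 25/24 = 354325.

354325 frames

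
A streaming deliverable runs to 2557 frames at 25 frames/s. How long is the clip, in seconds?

Running time = 2557 / (25) = 102.28 s.

102.28 seconds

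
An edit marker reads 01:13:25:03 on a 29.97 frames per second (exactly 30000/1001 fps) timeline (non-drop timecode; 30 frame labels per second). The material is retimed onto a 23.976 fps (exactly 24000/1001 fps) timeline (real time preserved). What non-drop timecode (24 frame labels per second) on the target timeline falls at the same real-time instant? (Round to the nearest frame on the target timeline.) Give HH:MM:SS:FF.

Source frame index: (1×3600 + 13×60 + 25) × 30 + 3 = 132153.
Real time: 132153 / (30000/1001) = 44095051/10000 s.
Target frame: (44095051/10000) × (24000/1001) = 528612/5 ≈ 105722.400 → 105722.
At 24 labels/s: frame 105722 → 01:13:25:02.

01:13:25:02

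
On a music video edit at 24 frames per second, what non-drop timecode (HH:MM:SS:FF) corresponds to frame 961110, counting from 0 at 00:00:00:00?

961110 ÷ 24 = 40046 full seconds, remainder 6 frames.
40046 s = 11 h 7 min 26 s.
Timecode: 11:07:26:06.

11:07:26:06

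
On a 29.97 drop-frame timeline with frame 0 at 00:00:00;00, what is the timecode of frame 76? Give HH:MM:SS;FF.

00:00:02;16

Each 10-minute DF block holds 10 × 60 × 30 − 9 × 2 = 17982 frames. 76 ÷ 17982 → 0 full blocks, remainder 76.
Within the partial block the first minute is 1800 frames and each further minute 1798, so 0 further minute boundaries passed. Total skipped labels = 18 × 0 + 2 × 0 = 0.
Non-drop label index = 76 + 0 = 76; at 30 labels/s that is 00:00:02:16, i.e. DF 00:00:02;16.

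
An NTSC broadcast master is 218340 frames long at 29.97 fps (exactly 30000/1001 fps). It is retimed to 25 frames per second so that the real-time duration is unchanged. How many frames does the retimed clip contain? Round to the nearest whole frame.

182132 frames

Frames at target rate = 218340 × (25) / (30000/1001) = 3642639/20 ≈ 182131.950.
Nearest whole frame: 182132.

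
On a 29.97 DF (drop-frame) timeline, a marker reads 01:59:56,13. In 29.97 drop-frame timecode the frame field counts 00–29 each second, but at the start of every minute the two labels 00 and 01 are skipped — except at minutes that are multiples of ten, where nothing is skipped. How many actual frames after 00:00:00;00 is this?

As if non-drop at 30 labels/s: (1 × 3600 + 59 × 60 + 56) × 30 + 13 = 215893.
Minute boundaries passed: 119; those not divisible by 10: 119 − 11 = 108; dropped labels = 2 × 108 = 216.
Actual frame index = 215893 − 216 = 215677.

215677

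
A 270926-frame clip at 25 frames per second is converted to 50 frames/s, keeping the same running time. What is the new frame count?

541852 frames

Frames at target rate = 270926 × (50) / (25) = 541852.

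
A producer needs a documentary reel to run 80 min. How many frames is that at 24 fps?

80 min = 4800 s.
Frames = 4800 × 24 = 115200.

115200 frames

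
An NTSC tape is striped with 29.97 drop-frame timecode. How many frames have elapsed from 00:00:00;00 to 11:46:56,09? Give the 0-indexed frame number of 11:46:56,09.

As if non-drop at 30 labels/s: (11 × 3600 + 46 × 60 + 56) × 30 + 9 = 1272489.
Minute boundaries passed: 706; those not divisible by 10: 706 − 70 = 636; dropped labels = 2 × 636 = 1272.
Actual frame index = 1272489 − 1272 = 1271217.

1271217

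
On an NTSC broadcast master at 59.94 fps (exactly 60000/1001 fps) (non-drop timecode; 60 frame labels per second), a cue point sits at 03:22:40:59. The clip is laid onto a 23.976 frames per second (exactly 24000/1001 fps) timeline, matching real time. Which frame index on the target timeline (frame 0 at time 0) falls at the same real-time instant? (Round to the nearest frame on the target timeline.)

Source frame index: (3×3600 + 22×60 + 40) × 60 + 59 = 729659.
Real time: 729659 / (60000/1001) = 730388659/60000 s.
Target frame: (730388659/60000) × (24000/1001) = 1459318/5 ≈ 291863.600 → 291864.

frame 291864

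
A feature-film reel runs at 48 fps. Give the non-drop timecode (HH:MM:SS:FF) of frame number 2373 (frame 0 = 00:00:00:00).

2373 ÷ 48 = 49 full seconds, remainder 21 frames.
49 s = 0 h 0 min 49 s.
Timecode: 00:00:49:21.

00:00:49:21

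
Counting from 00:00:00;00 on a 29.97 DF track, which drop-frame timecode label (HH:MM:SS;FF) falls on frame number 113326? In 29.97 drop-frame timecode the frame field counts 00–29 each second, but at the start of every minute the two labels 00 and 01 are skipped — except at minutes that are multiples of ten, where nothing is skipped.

01:03:01;10

Each 10-minute DF block holds 10 × 60 × 30 − 9 × 2 = 17982 frames. 113326 ÷ 17982 → 6 full blocks, remainder 5434.
Within the partial block the first minute is 1800 frames and each further minute 1798, so 3 further minute boundaries passed. Total skipped labels = 18 × 6 + 2 × 3 = 114.
Non-drop label index = 113326 + 114 = 113440; at 30 labels/s that is 01:03:01:10, i.e. DF 01:03:01;10.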